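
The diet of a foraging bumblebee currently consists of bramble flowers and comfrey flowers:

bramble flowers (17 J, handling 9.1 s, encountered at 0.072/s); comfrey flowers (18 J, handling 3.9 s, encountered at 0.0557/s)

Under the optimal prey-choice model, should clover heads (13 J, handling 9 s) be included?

Yes

On bramble flowers and comfrey flowers alone, R = ΣλE/(1+Σλh) = 2.227/1.872 = 1.189 J/s.
Profitability of clover heads: 13/9 = 1.444 J/s.
Since 1.444 > R, including clover heads increases the long-run rate.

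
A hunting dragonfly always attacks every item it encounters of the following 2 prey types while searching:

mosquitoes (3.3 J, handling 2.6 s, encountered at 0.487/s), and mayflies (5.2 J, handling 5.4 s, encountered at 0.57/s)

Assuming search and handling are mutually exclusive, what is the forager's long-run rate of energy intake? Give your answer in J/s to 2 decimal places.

R = Σλ_iE_i / (1 + Σλ_ih_i)
Numerator: 0.487×3.3 + 0.57×5.2 = 4.571
Denominator: 1 + 0.487×2.6 + 0.57×5.4 = 5.344
R = 4.571/5.344 = 0.8553 J/s

0.86 J/s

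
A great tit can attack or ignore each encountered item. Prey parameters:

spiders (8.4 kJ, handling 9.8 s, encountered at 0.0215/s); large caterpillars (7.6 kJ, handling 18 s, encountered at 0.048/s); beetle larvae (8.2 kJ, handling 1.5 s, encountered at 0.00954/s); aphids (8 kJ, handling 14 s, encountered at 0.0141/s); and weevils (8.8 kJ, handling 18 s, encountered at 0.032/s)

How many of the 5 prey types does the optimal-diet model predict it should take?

5

Rank by E/h (kJ/s): beetle larvae 5.47, spiders 0.857, aphids 0.571, weevils 0.489, large caterpillars 0.422. Include each in turn until the next type's E/h falls below the running intake rate.
Rate on top 1: 0.07712. spiders: 0.857 > 0.07712 → include.
Rate on top 2: 0.2113. aphids: 0.571 > 0.2113 → include.
Rate on top 3: 0.2613. weevils: 0.489 > 0.2613 → include.
Rate on top 4: 0.3269. large caterpillars: 0.422 > 0.3269 → include.
Optimal diet: beetle larvae, spiders, aphids, weevils, large caterpillars — 5 of 5 types.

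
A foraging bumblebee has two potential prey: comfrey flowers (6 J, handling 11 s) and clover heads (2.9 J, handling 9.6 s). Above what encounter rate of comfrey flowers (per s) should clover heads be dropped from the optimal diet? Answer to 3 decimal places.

0.113 per s

Drop clover heads once their profitability E₂/h₂ falls below the rate achievable on comfrey flowers alone: E₂/h₂ = λE₁/(1 + λh₁).
Solve for λ: λE₁h₂ = E₂(1 + λh₁) → λ(E₁h₂ − E₂h₁) = E₂ → λ = E₂/(E₁h₂ − E₂h₁).
λ = 2.9/(6×9.6 − 2.9×11) = 2.9/25.7 = 0.1128 per s.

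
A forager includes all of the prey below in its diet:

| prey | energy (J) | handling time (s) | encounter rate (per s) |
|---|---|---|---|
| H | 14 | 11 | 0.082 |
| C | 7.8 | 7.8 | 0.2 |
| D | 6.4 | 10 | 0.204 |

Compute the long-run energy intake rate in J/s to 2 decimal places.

0.73 J/s

R = (0.082×14 + 0.2×7.8 + 0.204×6.4) / (1 + 0.082×11 + 0.2×7.8 + 0.204×10) = 4.014/5.502 = 0.7295 J/s.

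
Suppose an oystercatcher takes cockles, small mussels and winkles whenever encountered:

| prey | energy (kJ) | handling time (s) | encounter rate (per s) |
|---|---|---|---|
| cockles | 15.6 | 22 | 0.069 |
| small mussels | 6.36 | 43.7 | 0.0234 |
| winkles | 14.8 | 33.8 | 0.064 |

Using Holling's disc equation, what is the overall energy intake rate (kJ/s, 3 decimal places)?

0.381 kJ/s

R = Σλ_iE_i / (1 + Σλ_ih_i)
Numerator: 0.069×15.6 + 0.0234×6.36 + 0.064×14.8 = 2.172
Denominator: 1 + 0.069×22 + 0.0234×43.7 + 0.064×33.8 = 5.704
R = 2.172/5.704 = 0.3809 kJ/s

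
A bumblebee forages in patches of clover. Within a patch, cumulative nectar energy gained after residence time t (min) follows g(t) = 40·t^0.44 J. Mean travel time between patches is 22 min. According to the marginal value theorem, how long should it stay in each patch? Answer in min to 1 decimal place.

17.3 min

By the marginal value theorem, leave when the instantaneous gain rate g'(t) equals the habitat-wide average g(t)/(T + t).
g'(t) = 0.44·40·t^-0.56. Setting 0.44·40·t^-0.56 = 40·t^0.44/(22+t) gives 0.44(22+t) = t, so 0.56·t = 0.44×22.
t* = 0.44×22/0.56 = 17.29 min.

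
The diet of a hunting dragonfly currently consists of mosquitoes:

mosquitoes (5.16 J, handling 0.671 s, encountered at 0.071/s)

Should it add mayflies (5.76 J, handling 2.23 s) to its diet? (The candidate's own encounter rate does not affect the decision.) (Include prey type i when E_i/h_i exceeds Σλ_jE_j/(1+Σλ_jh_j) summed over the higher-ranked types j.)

On mosquitoes alone, R = ΣλE/(1+Σλh) = 0.3664/1.048 = 0.3497 J/s.
mayflies: E/h = 5.76/2.23 = 2.583 J/s.
2.583 > 0.3497, so adding mayflies raises the average — include it.

Yes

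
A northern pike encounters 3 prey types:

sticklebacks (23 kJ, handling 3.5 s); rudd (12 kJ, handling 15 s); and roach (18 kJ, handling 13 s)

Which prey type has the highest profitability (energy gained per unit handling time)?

Profitability E/h (kJ/s): sticklebacks = 23/3.5 = 6.57, rudd = 12/15 = 0.8, roach = 18/13 = 1.38.
Ranked: sticklebacks > roach > rudd.

sticklebacks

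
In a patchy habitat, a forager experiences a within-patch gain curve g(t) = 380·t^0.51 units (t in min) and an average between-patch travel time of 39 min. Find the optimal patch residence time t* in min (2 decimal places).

40.59 min

By the marginal value theorem, leave when the instantaneous gain rate g'(t) equals the habitat-wide average g(t)/(T + t).
g'(t) = 0.51·380·t^-0.49. Setting 0.51·380·t^-0.49 = 380·t^0.51/(39+t) gives 0.51(39+t) = t, so 0.49·t = 0.51×39.
t* = 0.51×39/0.49 = 40.59 min.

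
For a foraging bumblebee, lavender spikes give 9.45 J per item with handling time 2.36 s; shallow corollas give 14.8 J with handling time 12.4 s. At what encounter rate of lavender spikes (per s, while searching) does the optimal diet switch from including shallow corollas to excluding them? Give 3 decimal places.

Drop shallow corollas once their profitability E₂/h₂ falls below the rate achievable on lavender spikes alone: E₂/h₂ = λE₁/(1 + λh₁).
Solve for λ: λE₁h₂ = E₂(1 + λh₁) → λ(E₁h₂ − E₂h₁) = E₂ → λ = E₂/(E₁h₂ − E₂h₁).
λ = 14.8/(9.45×12.4 − 14.8×2.36) = 14.8/82.25 = 0.1799 per s.

0.180 per s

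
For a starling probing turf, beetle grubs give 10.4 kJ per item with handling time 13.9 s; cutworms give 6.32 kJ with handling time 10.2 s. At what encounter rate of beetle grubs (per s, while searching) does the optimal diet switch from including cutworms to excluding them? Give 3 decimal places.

The zero-one rule: include cutworms iff E₂/h₂ > λE₁/(1+λh₁). Equality gives the switch point.
λE₁h₂ = E₂ + λE₂h₁ ⇒ λ = E₂/(E₁h₂ − E₂h₁) = 6.32/(106.1 − 87.85) = 0.3466 per s.

0.347 per s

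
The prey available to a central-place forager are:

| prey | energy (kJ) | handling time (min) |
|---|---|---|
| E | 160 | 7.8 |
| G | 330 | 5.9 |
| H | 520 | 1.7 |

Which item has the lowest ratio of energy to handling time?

E

Profitability E/h (kJ/min): E = 160/7.8 = 20.5, G = 330/5.9 = 55.9, H = 520/1.7 = 306.
Ranked: H > G > E.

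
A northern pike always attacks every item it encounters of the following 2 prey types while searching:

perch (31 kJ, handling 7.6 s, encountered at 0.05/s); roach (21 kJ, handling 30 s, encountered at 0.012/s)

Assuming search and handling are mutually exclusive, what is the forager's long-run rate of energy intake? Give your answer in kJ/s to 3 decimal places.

1.036 kJ/s

R = Σλ_iE_i / (1 + Σλ_ih_i)
Numerator: 0.05×31 + 0.012×21 = 1.802
Denominator: 1 + 0.05×7.6 + 0.012×30 = 1.74
R = 1.802/1.74 = 1.036 kJ/s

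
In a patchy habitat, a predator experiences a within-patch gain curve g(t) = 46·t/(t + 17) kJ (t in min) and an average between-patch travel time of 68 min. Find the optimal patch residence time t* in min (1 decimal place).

Optimal t* satisfies g'(t*) = g(t*)/(T + t*).
g'(t) = 46·17/(t + 17)². Setting 46·17/(t+17)² = 46t/[(t+17)(68+t)] gives 17(68+t) = t(t+17), so t² = 17×68 = 1156.
t* = √1156 = 34 min.

34.0 min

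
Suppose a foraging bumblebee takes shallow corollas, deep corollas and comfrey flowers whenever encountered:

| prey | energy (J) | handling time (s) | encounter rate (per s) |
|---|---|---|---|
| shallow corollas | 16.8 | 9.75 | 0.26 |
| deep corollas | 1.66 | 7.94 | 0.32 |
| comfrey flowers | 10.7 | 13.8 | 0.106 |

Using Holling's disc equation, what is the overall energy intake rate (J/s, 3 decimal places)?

Energy encountered per unit search time: 0.26×16.8 + 0.32×1.66 + 0.106×10.7 = 6.033 J/s.
Handling time per unit search time: 0.26×9.75 + 0.32×7.94 + 0.106×13.8 = 6.539.
Rate = 6.033/(1 + 6.539) = 0.8003 J/s.

0.800 J/s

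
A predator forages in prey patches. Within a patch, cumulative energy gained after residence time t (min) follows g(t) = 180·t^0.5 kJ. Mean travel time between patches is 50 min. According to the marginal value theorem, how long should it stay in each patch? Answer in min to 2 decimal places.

By the marginal value theorem, leave when the instantaneous gain rate g'(t) equals the habitat-wide average g(t)/(T + t).
g'(t) = 0.5·180·t^-0.5. Setting 0.5·180·t^-0.5 = 180·t^0.5/(50+t) gives 0.5(50+t) = t, so 0.50·t = 0.5×50.
t* = 0.5×50/0.50 = 50 min.

50.00 min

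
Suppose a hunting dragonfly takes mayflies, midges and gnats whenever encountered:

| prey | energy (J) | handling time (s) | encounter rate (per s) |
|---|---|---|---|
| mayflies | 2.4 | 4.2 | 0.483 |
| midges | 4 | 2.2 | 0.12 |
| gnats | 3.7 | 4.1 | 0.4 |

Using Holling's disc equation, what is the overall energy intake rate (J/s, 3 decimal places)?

0.632 J/s

R = Σλ_iE_i / (1 + Σλ_ih_i)
Numerator: 0.483×2.4 + 0.12×4 + 0.4×3.7 = 3.119
Denominator: 1 + 0.483×4.2 + 0.12×2.2 + 0.4×4.1 = 4.933
R = 3.119/4.933 = 0.6324 J/s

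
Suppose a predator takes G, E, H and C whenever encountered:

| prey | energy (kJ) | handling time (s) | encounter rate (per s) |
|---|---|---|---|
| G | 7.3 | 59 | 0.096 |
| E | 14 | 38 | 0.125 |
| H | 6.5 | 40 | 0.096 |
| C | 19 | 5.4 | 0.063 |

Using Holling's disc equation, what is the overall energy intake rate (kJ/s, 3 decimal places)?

0.274 kJ/s

Energy encountered per unit search time: 0.096×7.3 + 0.125×14 + 0.096×6.5 + 0.063×19 = 4.272 kJ/s.
Handling time per unit search time: 0.096×59 + 0.125×38 + 0.096×40 + 0.063×5.4 = 14.59.
Rate = 4.272/(1 + 14.59) = 0.2739 kJ/s.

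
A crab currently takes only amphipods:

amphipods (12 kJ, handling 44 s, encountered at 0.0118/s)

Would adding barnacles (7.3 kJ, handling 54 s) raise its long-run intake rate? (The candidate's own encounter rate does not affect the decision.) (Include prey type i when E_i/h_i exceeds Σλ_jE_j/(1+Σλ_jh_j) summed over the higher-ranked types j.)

Current rate: (0.0118×12)/(1 + 0.0118×44) = 0.09321 kJ/s.
Profitability of barnacles: 7.3/54 = 0.1352 kJ/s.
0.1352 > 0.09321, so adding barnacles raises the average — include it.

Yes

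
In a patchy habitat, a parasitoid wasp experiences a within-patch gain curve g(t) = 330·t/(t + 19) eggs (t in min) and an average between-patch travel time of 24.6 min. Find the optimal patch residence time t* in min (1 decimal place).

21.6 min

Maximise g(t)/(T+t): set derivative to zero → g'(t)(T+t) = g(t).
g'(t) = 330·19/(t + 19)². Setting 330·19/(t+19)² = 330t/[(t+19)(24.6+t)] gives 19(24.6+t) = t(t+19), so t² = 19×24.6 = 467.4.
t* = √467.4 = 21.62 min.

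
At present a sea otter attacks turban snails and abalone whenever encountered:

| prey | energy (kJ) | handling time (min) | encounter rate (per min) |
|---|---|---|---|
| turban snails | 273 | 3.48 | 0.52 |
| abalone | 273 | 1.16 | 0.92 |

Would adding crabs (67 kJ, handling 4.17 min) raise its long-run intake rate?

Current rate: (0.52×273 + 0.92×273)/(1 + 0.52×3.48 + 0.92×1.16) = 101.4 kJ/min.
Profitability of crabs: 67/4.17 = 16.07 kJ/min.
16.07 < 101.4, so adding crabs would lower the average — exclude it.

No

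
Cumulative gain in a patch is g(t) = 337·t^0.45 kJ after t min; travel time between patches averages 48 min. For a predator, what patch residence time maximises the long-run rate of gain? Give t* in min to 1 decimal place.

39.3 min

By the marginal value theorem, leave when the instantaneous gain rate g'(t) equals the habitat-wide average g(t)/(T + t).
g'(t) = 0.45·337·t^-0.55. Setting 0.45·337·t^-0.55 = 337·t^0.45/(48+t) gives 0.45(48+t) = t, so 0.55·t = 0.45×48.
t* = 0.45×48/0.55 = 39.27 min.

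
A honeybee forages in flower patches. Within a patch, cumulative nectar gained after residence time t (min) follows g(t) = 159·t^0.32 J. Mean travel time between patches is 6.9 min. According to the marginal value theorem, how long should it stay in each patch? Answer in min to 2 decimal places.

3.25 min

Maximise g(t)/(T+t): set derivative to zero → g'(t)(T+t) = g(t).
g'(t) = 0.32·159·t^-0.68. Setting 0.32·159·t^-0.68 = 159·t^0.32/(6.9+t) gives 0.32(6.9+t) = t, so 0.68·t = 0.32×6.9.
t* = 0.32×6.9/0.68 = 3.247 min.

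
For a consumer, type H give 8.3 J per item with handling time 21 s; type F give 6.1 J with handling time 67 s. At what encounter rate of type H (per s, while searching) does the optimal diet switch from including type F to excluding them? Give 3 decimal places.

0.014 per s

Drop type F once their profitability E₂/h₂ falls below the rate achievable on type H alone: E₂/h₂ = λE₁/(1 + λh₁).
Solve for λ: λE₁h₂ = E₂(1 + λh₁) → λ(E₁h₂ − E₂h₁) = E₂ → λ = E₂/(E₁h₂ − E₂h₁).
λ = 6.1/(8.3×67 − 6.1×21) = 6.1/428 = 0.01425 per s.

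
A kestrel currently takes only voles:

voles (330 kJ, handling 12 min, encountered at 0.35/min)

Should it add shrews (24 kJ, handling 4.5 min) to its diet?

No

Intake rate on the current diet: R = (0.35×330) / (1 + 0.35×12) = 115.5/5.2 = 22.21 kJ/min.
shrews: E/h = 24/4.5 = 5.333 kJ/min.
5.333 < 22.21, so adding shrews would lower the average — exclude it.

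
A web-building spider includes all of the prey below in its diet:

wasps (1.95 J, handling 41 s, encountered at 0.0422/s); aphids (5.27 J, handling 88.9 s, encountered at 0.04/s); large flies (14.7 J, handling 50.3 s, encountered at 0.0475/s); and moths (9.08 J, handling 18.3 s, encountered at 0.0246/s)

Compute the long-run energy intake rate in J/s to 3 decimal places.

R = Σλ_iE_i / (1 + Σλ_ih_i)
Numerator: 0.0422×1.95 + 0.04×5.27 + 0.0475×14.7 + 0.0246×9.08 = 1.215
Denominator: 1 + 0.0422×41 + 0.04×88.9 + 0.0475×50.3 + 0.0246×18.3 = 9.126
R = 1.215/9.126 = 0.1331 J/s

0.133 J/s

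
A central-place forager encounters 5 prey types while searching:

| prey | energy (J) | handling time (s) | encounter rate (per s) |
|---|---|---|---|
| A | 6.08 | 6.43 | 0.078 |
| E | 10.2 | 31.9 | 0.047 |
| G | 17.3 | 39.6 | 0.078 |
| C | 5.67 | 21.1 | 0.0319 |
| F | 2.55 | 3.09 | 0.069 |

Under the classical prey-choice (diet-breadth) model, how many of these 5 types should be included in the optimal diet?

E/h in descending order: A 0.946, F 0.825, G 0.437, E 0.32, C 0.269 J/s. The optimal diet is the largest prefix of this list for which every included type satisfies E_i/h_i > R on the types above it.
Rate on top 1: 0.3158. F: 0.825 > 0.3158 → include.
Rate on top 2: 0.3792. G: 0.437 > 0.3792 → include.
Rate on top 3: 0.4163. E: 0.32 < 0.4163 → exclude; stop.
Optimal diet: A, F, G — 3 of 5 types.

3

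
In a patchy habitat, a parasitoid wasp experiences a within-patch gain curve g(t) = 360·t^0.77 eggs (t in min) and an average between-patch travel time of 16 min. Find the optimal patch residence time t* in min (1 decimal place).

53.6 min

Maximise g(t)/(T+t): set derivative to zero → g'(t)(T+t) = g(t).
g'(t) = 0.77·360·t^-0.23. Setting 0.77·360·t^-0.23 = 360·t^0.77/(16+t) gives 0.77(16+t) = t, so 0.23·t = 0.77×16.
t* = 0.77×16/0.23 = 53.57 min.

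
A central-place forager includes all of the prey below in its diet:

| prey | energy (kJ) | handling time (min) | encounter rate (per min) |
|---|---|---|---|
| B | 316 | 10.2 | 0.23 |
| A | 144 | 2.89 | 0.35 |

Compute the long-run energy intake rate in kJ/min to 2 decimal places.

28.25 kJ/min

Energy encountered per unit search time: 0.23×316 + 0.35×144 = 123.1 kJ/min.
Handling time per unit search time: 0.23×10.2 + 0.35×2.89 = 3.357.
Rate = 123.1/(1 + 3.357) = 28.25 kJ/min.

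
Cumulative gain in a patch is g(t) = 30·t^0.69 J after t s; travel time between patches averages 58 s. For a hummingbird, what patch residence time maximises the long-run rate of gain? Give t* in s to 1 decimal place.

129.1 s

Optimal t* satisfies g'(t*) = g(t*)/(T + t*).
g'(t) = 0.69·30·t^-0.31. Setting 0.69·30·t^-0.31 = 30·t^0.69/(58+t) gives 0.69(58+t) = t, so 0.31·t = 0.69×58.
t* = 0.69×58/0.31 = 129.1 s.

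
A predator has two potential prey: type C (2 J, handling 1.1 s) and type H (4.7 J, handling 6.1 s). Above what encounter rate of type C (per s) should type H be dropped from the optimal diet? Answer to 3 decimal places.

0.669 per s

Drop type H once their profitability E₂/h₂ falls below the rate achievable on type C alone: E₂/h₂ = λE₁/(1 + λh₁).
Solve for λ: λE₁h₂ = E₂(1 + λh₁) → λ(E₁h₂ − E₂h₁) = E₂ → λ = E₂/(E₁h₂ − E₂h₁).
λ = 4.7/(2×6.1 − 4.7×1.1) = 4.7/7.03 = 0.6686 per s.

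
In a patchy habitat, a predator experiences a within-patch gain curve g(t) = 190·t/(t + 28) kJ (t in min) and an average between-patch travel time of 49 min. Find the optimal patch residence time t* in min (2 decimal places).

Optimal t* satisfies g'(t*) = g(t*)/(T + t*).
g'(t) = 190·28/(t + 28)². Setting 190·28/(t+28)² = 190t/[(t+28)(49+t)] gives 28(49+t) = t(t+28), so t² = 28×49 = 1372.
t* = √1372 = 37.04 min.

37.04 min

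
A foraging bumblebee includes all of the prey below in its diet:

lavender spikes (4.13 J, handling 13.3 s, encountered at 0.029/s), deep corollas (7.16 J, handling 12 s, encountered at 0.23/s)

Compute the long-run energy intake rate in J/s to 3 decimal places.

0.426 J/s

Energy encountered per unit search time: 0.029×4.13 + 0.23×7.16 = 1.767 J/s.
Handling time per unit search time: 0.029×13.3 + 0.23×12 = 3.146.
Rate = 1.767/(1 + 3.146) = 0.4261 J/s.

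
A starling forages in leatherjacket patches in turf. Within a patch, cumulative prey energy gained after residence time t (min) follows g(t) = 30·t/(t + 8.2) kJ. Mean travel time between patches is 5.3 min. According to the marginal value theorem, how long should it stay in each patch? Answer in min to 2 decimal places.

Optimal t* satisfies g'(t*) = g(t*)/(T + t*).
g'(t) = 30·8.2/(t + 8.2)². Setting 30·8.2/(t+8.2)² = 30t/[(t+8.2)(5.3+t)] gives 8.2(5.3+t) = t(t+8.2), so t² = 8.2×5.3 = 43.46.
t* = √43.46 = 6.592 min.

6.59 min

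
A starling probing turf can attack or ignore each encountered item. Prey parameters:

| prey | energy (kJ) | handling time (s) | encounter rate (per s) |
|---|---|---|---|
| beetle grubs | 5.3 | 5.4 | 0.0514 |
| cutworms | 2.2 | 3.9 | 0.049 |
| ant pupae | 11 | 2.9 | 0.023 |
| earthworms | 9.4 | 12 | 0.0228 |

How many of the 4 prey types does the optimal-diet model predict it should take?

Rank by E/h (kJ/s): ant pupae 3.79, beetle grubs 0.981, earthworms 0.783, cutworms 0.564. Include each in turn until the next type's E/h falls below the running intake rate.
Rate on top 1: 0.2372. beetle grubs: 0.981 > 0.2372 → include.
Rate on top 2: 0.3909. earthworms: 0.783 > 0.3909 → include.
Rate on top 3: 0.4572. cutworms: 0.564 > 0.4572 → include.
Optimal diet: ant pupae, beetle grubs, earthworms, cutworms — 4 of 4 types.

4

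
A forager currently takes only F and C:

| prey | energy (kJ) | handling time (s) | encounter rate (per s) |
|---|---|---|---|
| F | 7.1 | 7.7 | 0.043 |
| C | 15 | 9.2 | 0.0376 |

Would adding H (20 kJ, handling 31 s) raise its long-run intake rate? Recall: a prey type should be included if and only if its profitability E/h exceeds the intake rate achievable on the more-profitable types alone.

Current rate: (0.043×7.1 + 0.0376×15)/(1 + 0.043×7.7 + 0.0376×9.2) = 0.5184 kJ/s.
Profitability of H: 20/31 = 0.6452 kJ/s.
Since 0.6452 > R, including H increases the long-run rate.

Yes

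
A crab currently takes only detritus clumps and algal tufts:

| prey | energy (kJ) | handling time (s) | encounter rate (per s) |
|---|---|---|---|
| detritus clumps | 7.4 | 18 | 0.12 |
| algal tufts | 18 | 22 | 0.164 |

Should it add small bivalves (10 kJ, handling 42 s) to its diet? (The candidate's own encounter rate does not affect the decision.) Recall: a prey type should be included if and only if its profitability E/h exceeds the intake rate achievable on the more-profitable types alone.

No

On detritus clumps and algal tufts alone, R = ΣλE/(1+Σλh) = 3.84/6.768 = 0.5674 kJ/s.
small bivalves: E/h = 10/42 = 0.2381 kJ/s.
0.2381 < 0.5674, so adding small bivalves would lower the average — exclude it.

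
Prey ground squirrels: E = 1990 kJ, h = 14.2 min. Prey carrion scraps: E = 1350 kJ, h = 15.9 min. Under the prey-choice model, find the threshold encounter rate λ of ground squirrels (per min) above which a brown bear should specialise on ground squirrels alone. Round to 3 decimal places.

0.108 per min

The zero-one rule: include carrion scraps iff E₂/h₂ > λE₁/(1+λh₁). Equality gives the switch point.
λE₁h₂ = E₂ + λE₂h₁ ⇒ λ = E₂/(E₁h₂ − E₂h₁) = 1350/(3.164e+04 − 1.917e+04) = 0.1083 per min.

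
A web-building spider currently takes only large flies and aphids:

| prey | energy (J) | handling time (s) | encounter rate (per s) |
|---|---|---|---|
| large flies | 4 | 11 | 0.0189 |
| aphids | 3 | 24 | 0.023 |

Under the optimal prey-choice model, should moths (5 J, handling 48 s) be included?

Current rate: (0.0189×4 + 0.023×3)/(1 + 0.0189×11 + 0.023×24) = 0.08216 J/s.
moths: E/h = 5/48 = 0.1042 J/s.
0.1042 > 0.08216, so adding moths raises the average — include it.

Yes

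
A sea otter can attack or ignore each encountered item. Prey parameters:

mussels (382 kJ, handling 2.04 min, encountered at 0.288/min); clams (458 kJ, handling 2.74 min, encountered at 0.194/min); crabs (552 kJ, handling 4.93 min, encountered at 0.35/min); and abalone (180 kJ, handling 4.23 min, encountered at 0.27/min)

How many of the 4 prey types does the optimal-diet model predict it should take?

Profitabilities (E/h, kJ/min): mussels 187, clams 167, crabs 112, abalone 42.6. Add prey in this order while the next type's profitability exceeds the intake rate on those already taken.
Rate on top 1: 69.3. clams: 167 > 69.3 → include.
Rate on top 2: 93.85. crabs: 112 > 93.85 → include.
Rate on top 3: 102. abalone: 42.6 < 102 → exclude; stop.
Optimal diet: mussels, clams, crabs — 3 of 4 types.

3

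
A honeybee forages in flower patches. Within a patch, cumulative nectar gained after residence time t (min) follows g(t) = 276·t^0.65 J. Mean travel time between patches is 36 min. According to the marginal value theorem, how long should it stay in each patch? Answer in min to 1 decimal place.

Optimal t* satisfies g'(t*) = g(t*)/(T + t*).
g'(t) = 0.65·276·t^-0.35. Setting 0.65·276·t^-0.35 = 276·t^0.65/(36+t) gives 0.65(36+t) = t, so 0.35·t = 0.65×36.
t* = 0.65×36/0.35 = 66.86 min.

66.9 min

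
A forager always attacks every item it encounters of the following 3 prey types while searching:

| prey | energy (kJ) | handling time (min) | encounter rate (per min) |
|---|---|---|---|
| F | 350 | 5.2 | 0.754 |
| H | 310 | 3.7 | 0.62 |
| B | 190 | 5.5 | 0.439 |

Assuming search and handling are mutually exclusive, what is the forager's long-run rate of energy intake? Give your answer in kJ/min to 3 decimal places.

56.028 kJ/min

R = (0.754×350 + 0.62×310 + 0.439×190) / (1 + 0.754×5.2 + 0.62×3.7 + 0.439×5.5) = 539.5/9.629 = 56.03 kJ/min.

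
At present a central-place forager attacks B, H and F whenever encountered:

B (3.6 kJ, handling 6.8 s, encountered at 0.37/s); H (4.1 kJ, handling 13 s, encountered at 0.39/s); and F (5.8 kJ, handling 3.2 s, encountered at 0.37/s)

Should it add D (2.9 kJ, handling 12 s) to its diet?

Current rate: (0.37×3.6 + 0.39×4.1 + 0.37×5.8)/(1 + 0.37×6.8 + 0.39×13 + 0.37×3.2) = 0.5197 kJ/s.
Profitability of D: 2.9/12 = 0.2417 kJ/s.
0.2417 < 0.5197, so adding D would lower the average — exclude it.

No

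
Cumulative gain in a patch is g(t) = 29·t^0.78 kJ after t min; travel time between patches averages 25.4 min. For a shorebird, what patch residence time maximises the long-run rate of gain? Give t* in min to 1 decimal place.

Maximise g(t)/(T+t): set derivative to zero → g'(t)(T+t) = g(t).
g'(t) = 0.78·29·t^-0.22. Setting 0.78·29·t^-0.22 = 29·t^0.78/(25.4+t) gives 0.78(25.4+t) = t, so 0.22·t = 0.78×25.4.
t* = 0.78×25.4/0.22 = 90.05 min.

90.1 min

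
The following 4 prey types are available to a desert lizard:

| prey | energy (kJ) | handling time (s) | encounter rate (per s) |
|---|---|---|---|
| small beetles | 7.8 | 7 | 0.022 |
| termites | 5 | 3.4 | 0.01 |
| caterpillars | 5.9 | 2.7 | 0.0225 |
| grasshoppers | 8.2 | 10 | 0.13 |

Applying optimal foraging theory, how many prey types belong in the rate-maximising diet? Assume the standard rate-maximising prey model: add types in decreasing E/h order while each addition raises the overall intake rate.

Profitabilities (E/h, kJ/s): caterpillars 2.19, termites 1.47, small beetles 1.11, grasshoppers 0.82. Add prey in this order while the next type's profitability exceeds the intake rate on those already taken.
Rate on top 1: 0.1251. termites: 1.47 > 0.1251 → include.
Rate on top 2: 0.1669. small beetles: 1.11 > 0.1669 → include.
Rate on top 3: 0.2838. grasshoppers: 0.82 > 0.2838 → include.
Optimal diet: caterpillars, termites, small beetles, grasshoppers — 4 of 4 types.

4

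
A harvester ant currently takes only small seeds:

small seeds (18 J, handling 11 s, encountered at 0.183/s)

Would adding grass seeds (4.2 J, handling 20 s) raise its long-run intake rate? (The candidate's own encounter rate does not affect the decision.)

On small seeds alone, R = ΣλE/(1+Σλh) = 3.294/3.013 = 1.093 J/s.
grass seeds: E/h = 4.2/20 = 0.21 J/s.
0.21 < 1.093, so adding grass seeds would lower the average — exclude it.

No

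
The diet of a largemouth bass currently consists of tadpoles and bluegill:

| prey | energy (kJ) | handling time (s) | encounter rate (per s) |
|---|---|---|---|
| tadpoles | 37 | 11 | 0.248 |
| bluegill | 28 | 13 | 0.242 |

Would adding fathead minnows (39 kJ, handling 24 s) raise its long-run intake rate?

On tadpoles and bluegill alone, R = ΣλE/(1+Σλh) = 15.95/6.874 = 2.321 kJ/s.
fathead minnows: E/h = 39/24 = 1.625 kJ/s.
1.625 < 2.321, so adding fathead minnows would lower the average — exclude it.

No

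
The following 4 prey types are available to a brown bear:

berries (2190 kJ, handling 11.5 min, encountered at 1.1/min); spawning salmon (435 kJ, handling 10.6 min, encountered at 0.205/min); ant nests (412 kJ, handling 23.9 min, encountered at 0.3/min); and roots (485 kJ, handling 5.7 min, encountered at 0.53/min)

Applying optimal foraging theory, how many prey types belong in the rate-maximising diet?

E/h in descending order: berries 190, roots 85.1, spawning salmon 41, ant nests 17.2 kJ/min. The optimal diet is the largest prefix of this list for which every included type satisfies E_i/h_i > R on the types above it.
Rate on top 1: 176.5. roots: 85.1 < 176.5 → exclude; stop.
Optimal diet: berries — 1 of 4 types.

1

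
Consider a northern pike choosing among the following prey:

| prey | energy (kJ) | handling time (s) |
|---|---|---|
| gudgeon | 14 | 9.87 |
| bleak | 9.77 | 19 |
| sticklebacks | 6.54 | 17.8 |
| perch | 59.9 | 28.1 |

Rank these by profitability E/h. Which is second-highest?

Profitability E/h (kJ/s): gudgeon = 14/9.87 = 1.42, bleak = 9.77/19 = 0.514, sticklebacks = 6.54/17.8 = 0.367, perch = 59.9/28.1 = 2.13.
Ranked: perch > gudgeon > bleak > sticklebacks.

gudgeon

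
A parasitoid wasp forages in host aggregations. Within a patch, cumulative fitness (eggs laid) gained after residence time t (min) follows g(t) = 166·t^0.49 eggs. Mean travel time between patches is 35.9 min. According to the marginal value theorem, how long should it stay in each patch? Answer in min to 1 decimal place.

Maximise g(t)/(T+t): set derivative to zero → g'(t)(T+t) = g(t).
g'(t) = 0.49·166·t^-0.51. Setting 0.49·166·t^-0.51 = 166·t^0.49/(35.9+t) gives 0.49(35.9+t) = t, so 0.51·t = 0.49×35.9.
t* = 0.49×35.9/0.51 = 34.49 min.

34.5 min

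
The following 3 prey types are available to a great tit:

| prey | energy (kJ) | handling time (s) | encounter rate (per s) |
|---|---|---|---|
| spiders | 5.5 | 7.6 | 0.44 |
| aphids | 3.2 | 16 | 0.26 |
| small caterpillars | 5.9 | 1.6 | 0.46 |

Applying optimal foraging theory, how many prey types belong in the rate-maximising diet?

Rank by E/h (kJ/s): small caterpillars 3.69, spiders 0.724, aphids 0.2. Include each in turn until the next type's E/h falls below the running intake rate.
Rate on top 1: 1.563. spiders: 0.724 < 1.563 → exclude; stop.
Optimal diet: small caterpillars — 1 of 3 types.

1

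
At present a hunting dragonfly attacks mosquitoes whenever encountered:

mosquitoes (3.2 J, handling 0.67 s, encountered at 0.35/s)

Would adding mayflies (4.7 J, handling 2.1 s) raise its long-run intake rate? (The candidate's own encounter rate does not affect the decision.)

Current rate: (0.35×3.2)/(1 + 0.35×0.67) = 0.9072 J/s.
mayflies: E/h = 4.7/2.1 = 2.238 J/s.
2.238 > 0.9072, so adding mayflies raises the average — include it.

Yes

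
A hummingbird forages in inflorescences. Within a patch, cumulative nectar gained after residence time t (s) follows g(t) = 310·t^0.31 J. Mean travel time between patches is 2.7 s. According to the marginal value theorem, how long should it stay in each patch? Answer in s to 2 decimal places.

Maximise g(t)/(T+t): set derivative to zero → g'(t)(T+t) = g(t).
g'(t) = 0.31·310·t^-0.69. Setting 0.31·310·t^-0.69 = 310·t^0.31/(2.7+t) gives 0.31(2.7+t) = t, so 0.69·t = 0.31×2.7.
t* = 0.31×2.7/0.69 = 1.213 s.

1.21 s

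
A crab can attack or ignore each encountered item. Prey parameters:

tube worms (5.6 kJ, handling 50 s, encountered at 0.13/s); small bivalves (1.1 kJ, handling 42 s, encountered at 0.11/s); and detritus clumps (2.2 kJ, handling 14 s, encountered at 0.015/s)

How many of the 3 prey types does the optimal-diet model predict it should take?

2

Rank by E/h (kJ/s): detritus clumps 0.157, tube worms 0.112, small bivalves 0.0262. Include each in turn until the next type's E/h falls below the running intake rate.
Rate on top 1: 0.02727. tube worms: 0.112 > 0.02727 → include.
Rate on top 2: 0.0987. small bivalves: 0.0262 < 0.0987 → exclude; stop.
Optimal diet: detritus clumps, tube worms — 2 of 3 types.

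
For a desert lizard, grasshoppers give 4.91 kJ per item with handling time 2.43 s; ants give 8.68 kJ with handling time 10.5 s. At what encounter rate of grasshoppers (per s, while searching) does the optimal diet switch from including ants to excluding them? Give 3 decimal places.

At the threshold, the rate on grasshoppers alone equals the profitability of ants: λ·4.91/(1 + λ·2.43) = 8.68/10.5 = 0.8267.
Rearranging, λ(4.91 − 0.8267×2.43) = 0.8267, so λ = 0.8267/2.901 = 0.2849 per s.

0.285 per s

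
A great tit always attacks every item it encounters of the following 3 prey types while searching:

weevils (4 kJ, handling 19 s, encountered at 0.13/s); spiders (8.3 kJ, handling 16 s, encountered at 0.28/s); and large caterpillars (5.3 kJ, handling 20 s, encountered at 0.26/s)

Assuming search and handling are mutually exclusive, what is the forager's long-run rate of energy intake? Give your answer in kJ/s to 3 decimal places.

R = (0.13×4 + 0.28×8.3 + 0.26×5.3) / (1 + 0.13×19 + 0.28×16 + 0.26×20) = 4.222/13.15 = 0.3211 kJ/s.

0.321 kJ/s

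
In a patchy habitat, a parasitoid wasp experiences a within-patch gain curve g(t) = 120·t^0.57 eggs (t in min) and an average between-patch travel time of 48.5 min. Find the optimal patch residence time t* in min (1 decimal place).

Optimal t* satisfies g'(t*) = g(t*)/(T + t*).
g'(t) = 0.57·120·t^-0.43. Setting 0.57·120·t^-0.43 = 120·t^0.57/(48.5+t) gives 0.57(48.5+t) = t, so 0.43·t = 0.57×48.5.
t* = 0.57×48.5/0.43 = 64.29 min.

64.3 min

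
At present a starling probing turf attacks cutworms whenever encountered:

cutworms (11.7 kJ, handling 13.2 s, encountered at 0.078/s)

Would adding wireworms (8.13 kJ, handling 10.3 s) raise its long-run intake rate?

Current rate: (0.078×11.7)/(1 + 0.078×13.2) = 0.4496 kJ/s.
wireworms: E/h = 8.13/10.3 = 0.7893 kJ/s.
0.7893 > 0.4496, so adding wireworms raises the average — include it.

Yes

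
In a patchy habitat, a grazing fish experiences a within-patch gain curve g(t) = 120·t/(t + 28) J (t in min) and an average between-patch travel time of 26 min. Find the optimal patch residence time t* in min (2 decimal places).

26.98 min

Optimal t* satisfies g'(t*) = g(t*)/(T + t*).
g'(t) = 120·28/(t + 28)². Setting 120·28/(t+28)² = 120t/[(t+28)(26+t)] gives 28(26+t) = t(t+28), so t² = 28×26 = 728.
t* = √728 = 26.98 min.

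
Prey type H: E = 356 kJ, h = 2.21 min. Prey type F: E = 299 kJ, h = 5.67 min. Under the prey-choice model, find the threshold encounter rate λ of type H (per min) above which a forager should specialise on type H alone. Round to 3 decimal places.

0.220 per min

Drop type F once their profitability E₂/h₂ falls below the rate achievable on type H alone: E₂/h₂ = λE₁/(1 + λh₁).
Solve for λ: λE₁h₂ = E₂(1 + λh₁) → λ(E₁h₂ − E₂h₁) = E₂ → λ = E₂/(E₁h₂ − E₂h₁).
λ = 299/(356×5.67 − 299×2.21) = 299/1358 = 0.2202 per min.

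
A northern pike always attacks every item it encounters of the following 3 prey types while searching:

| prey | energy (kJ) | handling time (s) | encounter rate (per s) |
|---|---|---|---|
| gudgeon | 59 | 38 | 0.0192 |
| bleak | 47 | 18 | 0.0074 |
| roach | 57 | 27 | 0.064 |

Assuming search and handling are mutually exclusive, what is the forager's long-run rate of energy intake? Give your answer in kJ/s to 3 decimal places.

R = Σλ_iE_i / (1 + Σλ_ih_i)
Numerator: 0.0192×59 + 0.0074×47 + 0.064×57 = 5.129
Denominator: 1 + 0.0192×38 + 0.0074×18 + 0.064×27 = 3.591
R = 5.129/3.591 = 1.428 kJ/s

1.428 kJ/s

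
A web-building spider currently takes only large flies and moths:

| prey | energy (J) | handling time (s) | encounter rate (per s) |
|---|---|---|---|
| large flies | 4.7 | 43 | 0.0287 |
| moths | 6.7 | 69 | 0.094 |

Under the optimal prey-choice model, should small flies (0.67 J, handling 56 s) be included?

No

Current rate: (0.0287×4.7 + 0.094×6.7)/(1 + 0.0287×43 + 0.094×69) = 0.08769 J/s.
Profitability of small flies: 0.67/56 = 0.01196 J/s.
0.01196 < 0.08769, so adding small flies would lower the average — exclude it.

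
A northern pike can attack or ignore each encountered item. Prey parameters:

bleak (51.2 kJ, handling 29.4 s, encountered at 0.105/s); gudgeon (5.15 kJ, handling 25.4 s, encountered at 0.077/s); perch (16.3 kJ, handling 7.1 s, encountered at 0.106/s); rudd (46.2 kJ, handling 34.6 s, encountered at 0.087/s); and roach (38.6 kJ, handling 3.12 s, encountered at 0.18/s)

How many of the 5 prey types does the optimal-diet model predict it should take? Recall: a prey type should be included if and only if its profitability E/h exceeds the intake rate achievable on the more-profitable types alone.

1

E/h in descending order: roach 12.4, perch 2.3, bleak 1.74, rudd 1.34, gudgeon 0.203 kJ/s. The optimal diet is the largest prefix of this list for which every included type satisfies E_i/h_i > R on the types above it.
Rate on top 1: 4.449. perch: 2.3 < 4.449 → exclude; stop.
Optimal diet: roach — 1 of 5 types.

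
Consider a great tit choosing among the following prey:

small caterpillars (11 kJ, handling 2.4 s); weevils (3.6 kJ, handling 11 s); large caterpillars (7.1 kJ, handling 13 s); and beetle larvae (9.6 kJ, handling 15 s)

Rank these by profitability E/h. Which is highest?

Profitability E/h (kJ/s): small caterpillars = 11/2.4 = 4.58, weevils = 3.6/11 = 0.327, large caterpillars = 7.1/13 = 0.546, beetle larvae = 9.6/15 = 0.64.
Ranked: small caterpillars > beetle larvae > large caterpillars > weevils.

small caterpillars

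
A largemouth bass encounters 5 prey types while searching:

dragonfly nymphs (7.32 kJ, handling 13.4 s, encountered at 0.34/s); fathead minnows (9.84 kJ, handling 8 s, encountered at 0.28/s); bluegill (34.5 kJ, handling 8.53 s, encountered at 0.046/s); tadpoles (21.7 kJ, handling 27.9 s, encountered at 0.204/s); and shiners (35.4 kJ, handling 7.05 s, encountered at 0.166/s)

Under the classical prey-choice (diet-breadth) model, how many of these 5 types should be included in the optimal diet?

2

Rank by E/h (kJ/s): shiners 5.02, bluegill 4.04, fathead minnows 1.23, tadpoles 0.778, dragonfly nymphs 0.546. Include each in turn until the next type's E/h falls below the running intake rate.
Rate on top 1: 2.708. bluegill: 4.04 > 2.708 → include.
Rate on top 2: 2.912. fathead minnows: 1.23 < 2.912 → exclude; stop.
Optimal diet: shiners, bluegill — 2 of 5 types.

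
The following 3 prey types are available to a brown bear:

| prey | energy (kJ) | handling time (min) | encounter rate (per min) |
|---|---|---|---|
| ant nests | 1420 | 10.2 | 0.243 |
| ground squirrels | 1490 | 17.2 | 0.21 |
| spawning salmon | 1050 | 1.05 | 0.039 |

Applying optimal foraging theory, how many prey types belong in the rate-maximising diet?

Rank by E/h (kJ/min): spawning salmon 1e+03, ant nests 139, ground squirrels 86.6. Include each in turn until the next type's E/h falls below the running intake rate.
Rate on top 1: 39.34. ant nests: 139 > 39.34 → include.
Rate on top 2: 109.7. ground squirrels: 86.6 < 109.7 → exclude; stop.
Optimal diet: spawning salmon, ant nests — 2 of 3 types.

2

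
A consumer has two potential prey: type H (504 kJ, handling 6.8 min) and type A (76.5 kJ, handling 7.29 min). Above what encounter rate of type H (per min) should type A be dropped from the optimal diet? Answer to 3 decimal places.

0.024 per min

Drop type A once their profitability E₂/h₂ falls below the rate achievable on type H alone: E₂/h₂ = λE₁/(1 + λh₁).
Solve for λ: λE₁h₂ = E₂(1 + λh₁) → λ(E₁h₂ − E₂h₁) = E₂ → λ = E₂/(E₁h₂ − E₂h₁).
λ = 76.5/(504×7.29 − 76.5×6.8) = 76.5/3154 = 0.02426 per min.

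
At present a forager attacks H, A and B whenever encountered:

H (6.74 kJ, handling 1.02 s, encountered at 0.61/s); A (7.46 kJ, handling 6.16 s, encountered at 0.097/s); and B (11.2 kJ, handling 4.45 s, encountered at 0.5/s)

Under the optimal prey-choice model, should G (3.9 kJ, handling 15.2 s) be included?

No

Current rate: (0.61×6.74 + 0.097×7.46 + 0.5×11.2)/(1 + 0.61×1.02 + 0.097×6.16 + 0.5×4.45) = 2.348 kJ/s.
G: E/h = 3.9/15.2 = 0.2566 kJ/s.
Since 0.2566 < R, time spent handling G is better spent searching.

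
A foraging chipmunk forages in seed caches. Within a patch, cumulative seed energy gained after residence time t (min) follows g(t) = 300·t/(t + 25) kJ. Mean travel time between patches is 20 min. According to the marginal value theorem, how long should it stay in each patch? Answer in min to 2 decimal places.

22.36 min

Optimal t* satisfies g'(t*) = g(t*)/(T + t*).
g'(t) = 300·25/(t + 25)². Setting 300·25/(t+25)² = 300t/[(t+25)(20+t)] gives 25(20+t) = t(t+25), so t² = 25×20 = 500.
t* = √500 = 22.36 min.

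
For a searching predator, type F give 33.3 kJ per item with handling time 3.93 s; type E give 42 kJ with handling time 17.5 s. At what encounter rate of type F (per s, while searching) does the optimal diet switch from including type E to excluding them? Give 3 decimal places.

The zero-one rule: include type E iff E₂/h₂ > λE₁/(1+λh₁). Equality gives the switch point.
λE₁h₂ = E₂ + λE₂h₁ ⇒ λ = E₂/(E₁h₂ − E₂h₁) = 42/(582.8 − 165.1) = 0.1006 per s.

0.101 per s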